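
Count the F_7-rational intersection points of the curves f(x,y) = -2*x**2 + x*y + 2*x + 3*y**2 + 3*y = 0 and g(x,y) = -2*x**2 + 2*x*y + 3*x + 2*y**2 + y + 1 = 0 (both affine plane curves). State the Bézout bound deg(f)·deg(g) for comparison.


Common zeros: {(1, 1)}; count = 1; Bézout bound = 4.

deg(f) = 2, deg(g) = 2, so Bézout bound = 4.
Scan x ∈ F_7. For each x, list the y ∈ F_7 with f(x, y) ≡ 0 and those with g(x, y) ≡ 0 (mod 7); the common zeros in that column are the intersection.
  x = 0: f ≡ 0 at y ∈ {0, 6}; g ≡ 0 at y ∈ {5}; common: ∅.
  x = 1: f ≡ 0 at y ∈ {0, 1}; g ≡ 0 at y ∈ {1}; common: {1}.
  x = 2: f ≡ 0 at y ∈ ∅; g ≡ 0 at y ∈ ∅; common: ∅.
  x = 3: f ≡ 0 at y ∈ ∅; g ≡ 0 at y ∈ {2, 5}; common: ∅.
  x = 4: f ≡ 0 at y ∈ {1, 6}; g ≡ 0 at y ∈ {2, 4}; common: ∅.
  x = 5: f ≡ 0 at y ∈ ∅; g ≡ 0 at y ∈ {1, 4}; common: ∅.
  x = 6: f ≡ 0 at y ∈ ∅; g ≡ 0 at y ∈ ∅; common: ∅.
Collecting: common zeros = {(1, 1)}, so the count is 1.
Comparison with the Bézout bound: 1 ≤ 4 = deg(f)·deg(g), as expected for curves with no common component (the affine F_7-count falls short of the bound because intersections may lie at infinity, over extension fields, or carry multiplicity).


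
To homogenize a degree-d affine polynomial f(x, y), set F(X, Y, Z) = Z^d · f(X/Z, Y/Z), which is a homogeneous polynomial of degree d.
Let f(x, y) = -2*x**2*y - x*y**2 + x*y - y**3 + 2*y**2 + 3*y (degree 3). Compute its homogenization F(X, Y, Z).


F(X, Y, Z) = -2*X**2*Y - X*Y**2 + X*Y*Z - Y**3 + 2*Y**2*Z + 3*Y*Z**2

deg(f) = 3.
Substitute x = X/Z, y = Y/Z into f, then multiply by Z^3.
  monomial -2·x^2·y^1 ↦ -2·X^2·Y^1·Z^0.
  monomial -1·x^1·y^2 ↦ -1·X^1·Y^2·Z^0.
  monomial 1·x^1·y^1 ↦ 1·X^1·Y^1·Z^1.
  monomial -1·x^0·y^3 ↦ -1·X^0·Y^3·Z^0.
  monomial 2·x^0·y^2 ↦ 2·X^0·Y^2·Z^1.
  monomial 3·x^0·y^1 ↦ 3·X^0·Y^1·Z^2.
Collecting: F(X, Y, Z) = -2*X**2*Y - X*Y**2 + X*Y*Z - Y**3 + 2*Y**2*Z + 3*Y*Z**2.


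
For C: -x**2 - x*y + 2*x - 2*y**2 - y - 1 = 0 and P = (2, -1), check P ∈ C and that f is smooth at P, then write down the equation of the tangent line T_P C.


Tangent line at P: -x + y + 3 = 0.

Step 1: f(2, -1) = 0, so P lies on C.
Step 2: partial derivatives
  f_x(x, y) = -2*x - y + 2, f_y(x, y) = -x - 4*y - 1.
  f_x(P) = -1, f_y(P) = 1 (gradient nonzero, so P is smooth).
Step 3: tangent line at P: -1·(x − 2) + 1·(y − -1) = 0.
Expanding: -x + y + 3 = 0.


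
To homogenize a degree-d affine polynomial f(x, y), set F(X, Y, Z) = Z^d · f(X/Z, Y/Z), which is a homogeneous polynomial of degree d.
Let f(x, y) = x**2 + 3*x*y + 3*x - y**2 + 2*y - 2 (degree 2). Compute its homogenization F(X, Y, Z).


F(X, Y, Z) = X**2 + 3*X*Y + 3*X*Z - Y**2 + 2*Y*Z - 2*Z**2

deg(f) = 2.
Substitute x = X/Z, y = Y/Z into f, then multiply by Z^2.
  monomial 1·x^2·y^0 ↦ 1·X^2·Y^0·Z^0.
  monomial 3·x^1·y^1 ↦ 3·X^1·Y^1·Z^0.
  monomial 3·x^1·y^0 ↦ 3·X^1·Y^0·Z^1.
  monomial -1·x^0·y^2 ↦ -1·X^0·Y^2·Z^0.
  monomial 2·x^0·y^1 ↦ 2·X^0·Y^1·Z^1.
  monomial -2·x^0·y^0 ↦ -2·X^0·Y^0·Z^2.
Collecting: F(X, Y, Z) = X**2 + 3*X*Y + 3*X*Z - Y**2 + 2*Y*Z - 2*Z**2.


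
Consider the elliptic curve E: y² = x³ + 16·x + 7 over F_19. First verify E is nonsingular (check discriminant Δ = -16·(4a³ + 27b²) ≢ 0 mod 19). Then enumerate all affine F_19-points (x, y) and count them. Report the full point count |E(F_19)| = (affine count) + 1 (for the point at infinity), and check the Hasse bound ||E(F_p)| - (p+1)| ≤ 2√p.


Affine points = {(0, 8), (0, 11), (1, 9), (1, 10), (2, 3), (2, 16), (3, 5), (3, 14), (7, 5), (7, 14), (8, 1), (8, 18), (9, 5), (9, 14), (14, 7), (14, 12), (17, 9), (17, 10), (18, 3), (18, 16)}; affine count = 20; |E(F_19)| = 21.

Discriminant check: Δ ∝ 4a³ + 27b² = 4·16³ + 27·7² = 4·4096 + 27·49 ≡ 18 (mod 19). Nonzero ⇒ E is nonsingular.
For each x ∈ F_19, compute rhs = x³ + 16·x + 7 mod 19, then count y ∈ F_19 with y² ≡ rhs.
  x = 0: rhs = 7, matching y values: 8, 11 (2 points).
  x = 1: rhs = 5, matching y values: 9, 10 (2 points).
  x = 2: rhs = 9, matching y values: 3, 16 (2 points).
  x = 3: rhs = 6, matching y values: 5, 14 (2 points).
  x = 4: rhs = 2, matching y values: none (0 points).
  x = 5: rhs = 3, matching y values: none (0 points).
  x = 6: rhs = 15, matching y values: none (0 points).
  x = 7: rhs = 6, matching y values: 5, 14 (2 points).
  x = 8: rhs = 1, matching y values: 1, 18 (2 points).
  x = 9: rhs = 6, matching y values: 5, 14 (2 points).
  x = 10: rhs = 8, matching y values: none (0 points).
  x = 11: rhs = 13, matching y values: none (0 points).
  x = 12: rhs = 8, matching y values: none (0 points).
  x = 13: rhs = 18, matching y values: none (0 points).
  x = 14: rhs = 11, matching y values: 7, 12 (2 points).
  x = 15: rhs = 12, matching y values: none (0 points).
  x = 16: rhs = 8, matching y values: none (0 points).
  x = 17: rhs = 5, matching y values: 9, 10 (2 points).
  x = 18: rhs = 9, matching y values: 3, 16 (2 points).
Total affine count: 20.
Full point count |E(F_19)| = 20 + 1 = 21.
Hasse bound: |21 − (19+1)| = |1| = 1 ≤ 2√19 ≈ 8.7178 ✓.


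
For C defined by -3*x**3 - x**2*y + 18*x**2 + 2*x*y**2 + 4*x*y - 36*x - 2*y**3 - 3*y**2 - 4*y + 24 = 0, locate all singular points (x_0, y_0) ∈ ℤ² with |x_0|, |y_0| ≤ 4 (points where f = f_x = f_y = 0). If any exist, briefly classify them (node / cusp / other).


Singular points: {(2, 0)}; classification: cusp.

Compute partial derivatives:
  f_x = -9*x**2 - 2*x*y + 36*x + 2*y**2 + 4*y - 36.
  f_y = -x**2 + 4*x*y + 4*x - 6*y**2 - 6*y - 4.
Scan x_0 ∈ {−4, ..., 4}. For each x_0, f_y(x_0, y) is a polynomial in y; find its integer roots y ∈ {−4, ..., 4}, then test f_x and f at those candidates.
  x = -4: f_y(-4, y) = -6*y**2 - 22*y - 36; no integer root y with |y| ≤ 4.
  x = -3: f_y(-3, y) = -6*y**2 - 18*y - 25; no integer root y with |y| ≤ 4.
  x = -2: f_y(-2, y) = -6*y**2 - 14*y - 16; no integer root y with |y| ≤ 4.
  x = -1: f_y(-1, y) = -6*y**2 - 10*y - 9; no integer root y with |y| ≤ 4.
  x = 0: f_y(0, y) = -6*y**2 - 6*y - 4; no integer root y with |y| ≤ 4.
  x = 1: f_y(1, y) = -6*y**2 - 2*y - 1; no integer root y with |y| ≤ 4.
  x = 2: f_y(2, y) = -6*y**2 + 2*y; vanishes at y ∈ {0}. (2, 0): f_x = 0, f = 0 — SINGULAR.
  x = 3: f_y(3, y) = -6*y**2 + 6*y - 1; no integer root y with |y| ≤ 4.
  x = 4: f_y(4, y) = -6*y**2 + 10*y - 4; vanishes at y ∈ {1}. (4, 1): f_x = -38 ≠ 0.
Only singular point on the grid: (2, 0).
Classify: substitute x = 2 + u, y = 0 + v and expand: f = -3*u**3 - u**2*v + 2*u*v**2 - 2*v**3 + v**2.
No constant or linear terms (consistent with a singular point). Quadratic part: v**2. Cubic part: -3*u**3 - u**2*v + 2*u*v**2 - 2*v**3.
The quadratic part v**2 is a perfect square, so there is a single (double) tangent line v = 0, i.e. y = 0. Restricting the cubic part to that line (v = 0) leaves -3*u**3 ≠ 0, so f is not divisible by v and the branch is v² ≈ 3*u**3 to lowest order — this is a cusp.
Classification: cusp.


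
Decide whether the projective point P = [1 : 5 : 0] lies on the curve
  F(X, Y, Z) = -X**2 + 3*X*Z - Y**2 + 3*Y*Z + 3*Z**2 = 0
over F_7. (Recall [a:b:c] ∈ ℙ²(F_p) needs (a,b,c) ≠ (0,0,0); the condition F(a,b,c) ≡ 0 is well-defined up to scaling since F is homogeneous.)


F(1,5,0) ≡ 2 (mod 7); P is NOT on the curve.

Evaluate F(1, 5, 0) term-by-term (mod 7).
  -X**2 ↦ -1·1·1·1 = -1
  3*X*Z ↦ 3·1·1·0 = 0
  -Y**2 ↦ -1·1·25·1 = -25
  3*Y*Z ↦ 3·1·5·0 = 0
  3*Z**2 ↦ 3·1·1·0 = 0
Sum: F(1, 5, 0) = (-1) + (0) + (-25) + (0) + (0) = -26.
Reducing mod 7: -26 ≡ 2 (mod 7).
Since F(a, b, c) ≡ 2 ≠ 0 (mod 7), P does NOT lie on the curve.


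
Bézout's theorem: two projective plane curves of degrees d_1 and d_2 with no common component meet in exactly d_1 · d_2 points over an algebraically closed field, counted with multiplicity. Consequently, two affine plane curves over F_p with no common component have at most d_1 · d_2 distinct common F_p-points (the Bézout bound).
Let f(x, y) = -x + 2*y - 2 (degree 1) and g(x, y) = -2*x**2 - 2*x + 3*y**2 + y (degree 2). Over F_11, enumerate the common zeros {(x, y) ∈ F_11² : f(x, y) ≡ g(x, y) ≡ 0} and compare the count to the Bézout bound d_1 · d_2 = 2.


Common zeros: {(3, 8), (7, 10)}; count = 2; Bézout bound = 2.

deg(f) = 1, deg(g) = 2, so Bézout bound = 2.
Scan x ∈ F_11. For each x, list the y ∈ F_11 with f(x, y) ≡ 0 and those with g(x, y) ≡ 0 (mod 11); the common zeros in that column are the intersection.
  x = 0: f ≡ 0 at y ∈ {1}; g ≡ 0 at y ∈ {0, 7}; common: ∅.
  x = 1: f ≡ 0 at y ∈ {7}; g ≡ 0 at y ∈ {1, 6}; common: ∅.
  x = 2: f ≡ 0 at y ∈ {2}; g ≡ 0 at y ∈ ∅; common: ∅.
  x = 3: f ≡ 0 at y ∈ {8}; g ≡ 0 at y ∈ {8, 10}; common: {8}.
  x = 4: f ≡ 0 at y ∈ {3}; g ≡ 0 at y ∈ ∅; common: ∅.
  x = 5: f ≡ 0 at y ∈ {9}; g ≡ 0 at y ∈ ∅; common: ∅.
  x = 6: f ≡ 0 at y ∈ {4}; g ≡ 0 at y ∈ ∅; common: ∅.
  x = 7: f ≡ 0 at y ∈ {10}; g ≡ 0 at y ∈ {8, 10}; common: {10}.
  x = 8: f ≡ 0 at y ∈ {5}; g ≡ 0 at y ∈ ∅; common: ∅.
  x = 9: f ≡ 0 at y ∈ {0}; g ≡ 0 at y ∈ {1, 6}; common: ∅.
  x = 10: f ≡ 0 at y ∈ {6}; g ≡ 0 at y ∈ {0, 7}; common: ∅.
Collecting: common zeros = {(3, 8), (7, 10)}, so the count is 2.
Comparison with the Bézout bound: 2 ≤ 2 = deg(f)·deg(g), as expected for curves with no common component (the bound is attained).


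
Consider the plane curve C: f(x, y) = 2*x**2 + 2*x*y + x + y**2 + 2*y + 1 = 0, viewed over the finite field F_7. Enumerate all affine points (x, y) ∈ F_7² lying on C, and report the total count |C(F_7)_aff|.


Affine F_7-points: {(0, 6), (1, 5), (3, 2), (3, 4), (4, 5), (4, 6), (5, 0), (5, 2)}; count = 8.

For each of the 49 pairs (x, y) ∈ F_7², evaluate f(x, y) mod 7. Record the zeros.
  x = 0: [0↦1, 1↦4, 2↦2, 3↦2, 4↦4, 5↦1, 6↦0]  zeros at y ∈ {6}
  x = 1: [0↦4, 1↦2, 2↦2, 3↦4, 4↦1, 5↦0, 6↦1]  zeros at y ∈ {5}
  x = 2: [0↦4, 1↦4, 2↦6, 3↦3, 4↦2, 5↦3, 6↦6]  zeros at y ∈ ∅
  x = 3: [0↦1, 1↦3, 2↦0, 3↦6, 4↦0, 5↦3, 6↦1]  zeros at y ∈ {2, 4}
  x = 4: [0↦2, 1↦6, 2↦5, 3↦6, 4↦2, 5↦0, 6↦0]  zeros at y ∈ {5, 6}
  x = 5: [0↦0, 1↦6, 2↦0, 3↦3, 4↦1, 5↦1, 6↦3]  zeros at y ∈ {0, 2}
  x = 6: [0↦2, 1↦3, 2↦6, 3↦4, 4↦4, 5↦6, 6↦3]  zeros at y ∈ ∅
Collecting zeros: affine points = {(0, 6), (1, 5), (3, 2), (3, 4), (4, 5), (4, 6), (5, 0), (5, 2)}.
Total count |C(F_7)_aff| = 8.


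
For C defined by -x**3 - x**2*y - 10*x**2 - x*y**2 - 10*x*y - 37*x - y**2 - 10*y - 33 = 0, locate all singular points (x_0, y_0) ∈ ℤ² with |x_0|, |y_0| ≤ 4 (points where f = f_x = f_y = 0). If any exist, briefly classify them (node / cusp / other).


Singular points: {(-2, -3)}; classification: node.

Compute partial derivatives:
  f_x = -3*x**2 - 2*x*y - 20*x - y**2 - 10*y - 37.
  f_y = -x**2 - 2*x*y - 10*x - 2*y - 10.
Scan x_0 ∈ {−4, ..., 4}. For each x_0, f_y(x_0, y) is a polynomial in y; find its integer roots y ∈ {−4, ..., 4}, then test f_x and f at those candidates.
  x = -4: f_y(-4, y) = 6*y + 14; no integer root y with |y| ≤ 4.
  x = -3: f_y(-3, y) = 4*y + 11; no integer root y with |y| ≤ 4.
  x = -2: f_y(-2, y) = 2*y + 6; vanishes at y ∈ {-3}. (-2, -3): f_x = 0, f = 0 — SINGULAR.
  x = -1: f_y(-1, y) = -1; no integer root y with |y| ≤ 4.
  x = 0: f_y(0, y) = -2*y - 10; no integer root y with |y| ≤ 4.
  x = 1: f_y(1, y) = -4*y - 21; no integer root y with |y| ≤ 4.
  x = 2: f_y(2, y) = -6*y - 34; no integer root y with |y| ≤ 4.
  x = 3: f_y(3, y) = -8*y - 49; no integer root y with |y| ≤ 4.
  x = 4: f_y(4, y) = -10*y - 66; no integer root y with |y| ≤ 4.
Only singular point on the grid: (-2, -3).
Classify: substitute x = -2 + u, y = -3 + v and expand: f = -u**3 - u**2*v - u**2 - u*v**2 + v**2.
No constant or linear terms (consistent with a singular point). Quadratic part: -u**2 + v**2. Cubic part: -u**3 - u**2*v - u*v**2.
The quadratic part v**2 - u**2 = (v − u)(v + u) splits into two distinct linear factors, so there are two distinct tangent lines y − -3 = ±(x − -2) — this is a node (ordinary double point).
Classification: node.


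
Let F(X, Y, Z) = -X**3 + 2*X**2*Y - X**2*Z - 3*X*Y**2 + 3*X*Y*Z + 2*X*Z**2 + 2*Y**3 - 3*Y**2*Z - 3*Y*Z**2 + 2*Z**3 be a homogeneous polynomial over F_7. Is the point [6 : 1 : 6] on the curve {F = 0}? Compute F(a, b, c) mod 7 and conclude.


F(6,1,6) ≡ 1 (mod 7); P is NOT on the curve.

Evaluate F(6, 1, 6) term-by-term (mod 7).
  -X**3 ↦ -1·216·1·1 = -216
  2*X**2*Y ↦ 2·36·1·1 = 72
  -X**2*Z ↦ -1·36·1·6 = -216
  -3*X*Y**2 ↦ -3·6·1·1 = -18
  3*X*Y*Z ↦ 3·6·1·6 = 108
  2*X*Z**2 ↦ 2·6·1·36 = 432
  2*Y**3 ↦ 2·1·1·1 = 2
  -3*Y**2*Z ↦ -3·1·1·6 = -18
  -3*Y*Z**2 ↦ -3·1·1·36 = -108
  2*Z**3 ↦ 2·1·1·216 = 432
Sum: F(6, 1, 6) = (-216) + (72) + (-216) + (-18) + (108) + (432) + (2) + (-18) + (-108) + (432) = 470.
Reducing mod 7: 470 ≡ 1 (mod 7).
Since F(a, b, c) ≡ 1 ≠ 0 (mod 7), P does NOT lie on the curve.


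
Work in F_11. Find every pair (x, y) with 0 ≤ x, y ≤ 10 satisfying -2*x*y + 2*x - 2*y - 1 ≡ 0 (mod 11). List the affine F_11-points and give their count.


Affine F_11-points: {(0, 5), (1, 3), (2, 6), (3, 2), (4, 4), (5, 9), (6, 0), (7, 7), (8, 10), (9, 8)}; count = 10.

For each of the 121 pairs (x, y) ∈ F_11², evaluate f(x, y) mod 11. Record the zeros.
  x = 0: [0↦10, 1↦8, 2↦6, 3↦4, 4↦2, 5↦0, 6↦9, 7↦7, 8↦5, 9↦3, 10↦1]  zeros at y ∈ {5}
  x = 1: [0↦1, 1↦8, 2↦4, 3↦0, 4↦7, 5↦3, 6↦10, 7↦6, 8↦2, 9↦9, 10↦5]  zeros at y ∈ {3}
  x = 2: [0↦3, 1↦8, 2↦2, 3↦7, 4↦1, 5↦6, 6↦0, 7↦5, 8↦10, 9↦4, 10↦9]  zeros at y ∈ {6}
  x = 3: [0↦5, 1↦8, 2↦0, 3↦3, 4↦6, 5↦9, 6↦1, 7↦4, 8↦7, 9↦10, 10↦2]  zeros at y ∈ {2}
  x = 4: [0↦7, 1↦8, 2↦9, 3↦10, 4↦0, 5↦1, 6↦2, 7↦3, 8↦4, 9↦5, 10↦6]  zeros at y ∈ {4}
  x = 5: [0↦9, 1↦8, 2↦7, 3↦6, 4↦5, 5↦4, 6↦3, 7↦2, 8↦1, 9↦0, 10↦10]  zeros at y ∈ {9}
  x = 6: [0↦0, 1↦8, 2↦5, 3↦2, 4↦10, 5↦7, 6↦4, 7↦1, 8↦9, 9↦6, 10↦3]  zeros at y ∈ {0}
  x = 7: [0↦2, 1↦8, 2↦3, 3↦9, 4↦4, 5↦10, 6↦5, 7↦0, 8↦6, 9↦1, 10↦7]  zeros at y ∈ {7}
  x = 8: [0↦4, 1↦8, 2↦1, 3↦5, 4↦9, 5↦2, 6↦6, 7↦10, 8↦3, 9↦7, 10↦0]  zeros at y ∈ {10}
  x = 9: [0↦6, 1↦8, 2↦10, 3↦1, 4↦3, 5↦5, 6↦7, 7↦9, 8↦0, 9↦2, 10↦4]  zeros at y ∈ {8}
  x = 10: [0↦8, 1↦8, 2↦8, 3↦8, 4↦8, 5↦8, 6↦8, 7↦8, 8↦8, 9↦8, 10↦8]  zeros at y ∈ ∅
Collecting zeros: affine points = {(0, 5), (1, 3), (2, 6), (3, 2), (4, 4), (5, 9), (6, 0), (7, 7), (8, 10), (9, 8)}.
Total count |C(F_11)_aff| = 10.


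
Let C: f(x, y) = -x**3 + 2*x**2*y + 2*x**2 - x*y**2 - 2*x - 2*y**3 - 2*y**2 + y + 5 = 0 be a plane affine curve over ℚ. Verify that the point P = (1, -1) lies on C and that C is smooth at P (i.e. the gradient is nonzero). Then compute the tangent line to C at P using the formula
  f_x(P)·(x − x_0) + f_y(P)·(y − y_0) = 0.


Tangent line at P: -6*x + 3*y + 9 = 0.

Step 1: f(1, -1) = 0, so P lies on C.
Step 2: partial derivatives
  f_x(x, y) = -3*x**2 + 4*x*y + 4*x - y**2 - 2, f_y(x, y) = 2*x**2 - 2*x*y - 6*y**2 - 4*y + 1.
  f_x(P) = -6, f_y(P) = 3 (gradient nonzero, so P is smooth).
Step 3: tangent line at P: -6·(x − 1) + 3·(y − -1) = 0.
Expanding: -6*x + 3*y + 9 = 0.


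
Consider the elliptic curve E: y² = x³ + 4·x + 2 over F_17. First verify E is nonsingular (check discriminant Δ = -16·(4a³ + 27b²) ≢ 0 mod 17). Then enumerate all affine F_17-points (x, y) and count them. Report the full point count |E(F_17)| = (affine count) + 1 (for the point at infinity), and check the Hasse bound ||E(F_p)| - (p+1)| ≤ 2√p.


Affine points = {(0, 6), (0, 11), (2, 1), (2, 16), (6, 2), (6, 15), (7, 4), (7, 13), (8, 6), (8, 11), (9, 6), (9, 11), (11, 0)}; affine count = 13; |E(F_17)| = 14.

Discriminant check: Δ ∝ 4a³ + 27b² = 4·4³ + 27·2² = 4·64 + 27·4 ≡ 7 (mod 17). Nonzero ⇒ E is nonsingular.
For each x ∈ F_17, compute rhs = x³ + 4·x + 2 mod 17, then count y ∈ F_17 with y² ≡ rhs.
  x = 0: rhs = 2, matching y values: 6, 11 (2 points).
  x = 1: rhs = 7, matching y values: none (0 points).
  x = 2: rhs = 1, matching y values: 1, 16 (2 points).
  x = 3: rhs = 7, matching y values: none (0 points).
  x = 4: rhs = 14, matching y values: none (0 points).
  x = 5: rhs = 11, matching y values: none (0 points).
  x = 6: rhs = 4, matching y values: 2, 15 (2 points).
  x = 7: rhs = 16, matching y values: 4, 13 (2 points).
  x = 8: rhs = 2, matching y values: 6, 11 (2 points).
  x = 9: rhs = 2, matching y values: 6, 11 (2 points).
  x = 10: rhs = 5, matching y values: none (0 points).
  x = 11: rhs = 0, matching y values: 0 (1 points).
  x = 12: rhs = 10, matching y values: none (0 points).
  x = 13: rhs = 7, matching y values: none (0 points).
  x = 14: rhs = 14, matching y values: none (0 points).
  x = 15: rhs = 3, matching y values: none (0 points).
  x = 16: rhs = 14, matching y values: none (0 points).
Total affine count: 13.
Full point count |E(F_17)| = 13 + 1 = 14.
Hasse bound: |14 − (17+1)| = |-4| = 4 ≤ 2√17 ≈ 8.2462 ✓.


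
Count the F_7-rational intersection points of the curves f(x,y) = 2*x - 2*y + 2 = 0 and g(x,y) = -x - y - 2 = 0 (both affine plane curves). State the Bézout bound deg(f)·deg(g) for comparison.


Common zeros: {(2, 3)}; count = 1; Bézout bound = 1.

deg(f) = 1, deg(g) = 1, so Bézout bound = 1.
Scan x ∈ F_7. For each x, list the y ∈ F_7 with f(x, y) ≡ 0 and those with g(x, y) ≡ 0 (mod 7); the common zeros in that column are the intersection.
  x = 0: f ≡ 0 at y ∈ {1}; g ≡ 0 at y ∈ {5}; common: ∅.
  x = 1: f ≡ 0 at y ∈ {2}; g ≡ 0 at y ∈ {4}; common: ∅.
  x = 2: f ≡ 0 at y ∈ {3}; g ≡ 0 at y ∈ {3}; common: {3}.
  x = 3: f ≡ 0 at y ∈ {4}; g ≡ 0 at y ∈ {2}; common: ∅.
  x = 4: f ≡ 0 at y ∈ {5}; g ≡ 0 at y ∈ {1}; common: ∅.
  x = 5: f ≡ 0 at y ∈ {6}; g ≡ 0 at y ∈ {0}; common: ∅.
  x = 6: f ≡ 0 at y ∈ {0}; g ≡ 0 at y ∈ {6}; common: ∅.
Collecting: common zeros = {(2, 3)}, so the count is 1.
Comparison with the Bézout bound: 1 ≤ 1 = deg(f)·deg(g), as expected for curves with no common component (the bound is attained).


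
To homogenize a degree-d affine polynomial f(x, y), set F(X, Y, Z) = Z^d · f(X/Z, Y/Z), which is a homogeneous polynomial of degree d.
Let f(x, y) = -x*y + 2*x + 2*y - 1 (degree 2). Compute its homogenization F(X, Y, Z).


F(X, Y, Z) = -X*Y + 2*X*Z + 2*Y*Z - Z**2

deg(f) = 2.
Substitute x = X/Z, y = Y/Z into f, then multiply by Z^2.
  monomial -1·x^1·y^1 ↦ -1·X^1·Y^1·Z^0.
  monomial 2·x^1·y^0 ↦ 2·X^1·Y^0·Z^1.
  monomial 2·x^0·y^1 ↦ 2·X^0·Y^1·Z^1.
  monomial -1·x^0·y^0 ↦ -1·X^0·Y^0·Z^2.
Collecting: F(X, Y, Z) = -X*Y + 2*X*Z + 2*Y*Z - Z**2.


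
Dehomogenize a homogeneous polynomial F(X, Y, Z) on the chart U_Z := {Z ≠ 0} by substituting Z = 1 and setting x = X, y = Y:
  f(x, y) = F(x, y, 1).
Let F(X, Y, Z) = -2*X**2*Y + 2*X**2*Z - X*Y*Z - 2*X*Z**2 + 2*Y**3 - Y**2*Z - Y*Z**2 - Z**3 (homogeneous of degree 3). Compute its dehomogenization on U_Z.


f(x, y) = -2*x**2*y + 2*x**2 - x*y - 2*x + 2*y**3 - y**2 - y - 1

On U_Z we set Z = 1. Each monomial c·X^i·Y^j·Z^k in F becomes c·x^i·y^j·1^k = c·x^i·y^j.
Substituting Z = 1: F(X, Y, 1) = -2*x**2*y + 2*x**2 - x*y - 2*x + 2*y**3 - y**2 - y - 1.
Note: deg(f) ≤ deg(F) = 3; strict inequality happens when F is divisible by Z (lost terms).


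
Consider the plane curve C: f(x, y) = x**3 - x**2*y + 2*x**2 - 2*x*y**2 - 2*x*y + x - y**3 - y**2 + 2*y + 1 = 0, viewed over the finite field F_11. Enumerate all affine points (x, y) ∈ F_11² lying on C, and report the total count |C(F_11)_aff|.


Affine F_11-points: {(1, 1), (3, 9), (5, 3), (6, 2), (6, 5), (7, 4), (7, 7), (8, 0), (10, 10)}; count = 9.

For each of the 121 pairs (x, y) ∈ F_11², evaluate f(x, y) mod 11. Record the zeros.
  x = 0: [0↦1, 1↦1, 2↦4, 3↦4, 4↦6, 5↦4, 6↦3, 7↦8, 8↦2, 9↦1, 10↦10]  zeros at y ∈ ∅
  x = 1: [0↦5, 1↦0, 2↦5, 3↦3, 4↦10, 5↦9, 6↦5, 7↦3, 8↦8, 9↦3, 10↦4]  zeros at y ∈ {1}
  x = 2: [0↦8, 1↦7, 2↦1, 3↦6, 4↦5, 5↦3, 6↦5, 7↦5, 8↦8, 9↦8, 10↦10]  zeros at y ∈ ∅
  x = 3: [0↦5, 1↦6, 2↦9, 3↦8, 4↦8, 5↦3, 6↦9, 7↦9, 8↦8, 9↦0, 10↦1]  zeros at y ∈ {9}
  x = 4: [0↦2, 1↦3, 2↦2, 3↦4, 4↦3, 5↦4, 6↦1, 7↦10, 8↦3, 9↦7, 10↦5]  zeros at y ∈ ∅
  x = 5: [0↦5, 1↦4, 2↦8, 3↦0, 4↦7, 5↦1, 6↦9, 7↦3, 8↦10, 9↦2, 10↦6]  zeros at y ∈ {3}
  x = 6: [0↦9, 1↦4, 2↦0, 3↦2, 4↦4, 5↦0, 6↦6, 7↦5, 8↦2, 9↦2, 10↦10]  zeros at y ∈ {2, 5}
  x = 7: [0↦9, 1↦9, 2↦6, 3↦5, 4↦0, 5↦7, 6↦9, 7↦0, 8↦7, 9↦2, 10↦1]  zeros at y ∈ {4, 7}
  x = 8: [0↦0, 1↦3, 2↦10, 3↦4, 4↦1, 5↦6, 6↦2, 7↦5, 8↦9, 9↦8, 10↦7]  zeros at y ∈ {0}
  x = 9: [0↦10, 1↦3, 2↦7, 3↦5, 4↦2, 5↦3, 6↦2, 7↦4, 8↦3, 9↦4, 10↦1]  zeros at y ∈ ∅
  x = 10: [0↦1, 1↦4, 2↦3, 3↦3, 4↦9, 5↦4, 6↦4, 7↦3, 8↦6, 9↦7, 10↦0]  zeros at y ∈ {10}
Collecting zeros: affine points = {(1, 1), (3, 9), (5, 3), (6, 2), (6, 5), (7, 4), (7, 7), (8, 0), (10, 10)}.
Total count |C(F_11)_aff| = 9.


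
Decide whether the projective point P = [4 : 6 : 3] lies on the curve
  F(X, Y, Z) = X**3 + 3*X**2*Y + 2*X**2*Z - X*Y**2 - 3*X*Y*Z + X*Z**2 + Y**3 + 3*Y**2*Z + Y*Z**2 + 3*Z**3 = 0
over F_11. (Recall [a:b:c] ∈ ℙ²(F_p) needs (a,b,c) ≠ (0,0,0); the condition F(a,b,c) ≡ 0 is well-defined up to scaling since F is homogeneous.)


F(4,6,3) ≡ 7 (mod 11); P is NOT on the curve.

Evaluate F(4, 6, 3) term-by-term (mod 11).
  X**3 ↦ 1·64·1·1 = 64
  3*X**2*Y ↦ 3·16·6·1 = 288
  2*X**2*Z ↦ 2·16·1·3 = 96
  -X*Y**2 ↦ -1·4·36·1 = -144
  -3*X*Y*Z ↦ -3·4·6·3 = -216
  X*Z**2 ↦ 1·4·1·9 = 36
  Y**3 ↦ 1·1·216·1 = 216
  3*Y**2*Z ↦ 3·1·36·3 = 324
  Y*Z**2 ↦ 1·1·6·9 = 54
  3*Z**3 ↦ 3·1·1·27 = 81
Sum: F(4, 6, 3) = (64) + (288) + (96) + (-144) + (-216) + (36) + (216) + (324) + (54) + (81) = 799.
Reducing mod 11: 799 ≡ 7 (mod 11).
Since F(a, b, c) ≡ 7 ≠ 0 (mod 11), P does NOT lie on the curve.


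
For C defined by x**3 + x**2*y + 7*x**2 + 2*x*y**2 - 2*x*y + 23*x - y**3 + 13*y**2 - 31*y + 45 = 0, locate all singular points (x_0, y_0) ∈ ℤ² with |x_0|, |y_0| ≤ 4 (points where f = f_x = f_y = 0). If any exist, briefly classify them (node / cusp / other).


Singular points: {(-3, 2)}; classification: cusp.

Compute partial derivatives:
  f_x = 3*x**2 + 2*x*y + 14*x + 2*y**2 - 2*y + 23.
  f_y = x**2 + 4*x*y - 2*x - 3*y**2 + 26*y - 31.
Scan x_0 ∈ {−4, ..., 4}. For each x_0, f_y(x_0, y) is a polynomial in y; find its integer roots y ∈ {−4, ..., 4}, then test f_x and f at those candidates.
  x = -4: f_y(-4, y) = -3*y**2 + 10*y - 7; vanishes at y ∈ {1}. (-4, 1): f_x = 7 ≠ 0.
  x = -3: f_y(-3, y) = -3*y**2 + 14*y - 16; vanishes at y ∈ {2}. (-3, 2): f_x = 0, f = 0 — SINGULAR.
  x = -2: f_y(-2, y) = -3*y**2 + 18*y - 23; no integer root y with |y| ≤ 4.
  x = -1: f_y(-1, y) = -3*y**2 + 22*y - 28; no integer root y with |y| ≤ 4.
  x = 0: f_y(0, y) = -3*y**2 + 26*y - 31; no integer root y with |y| ≤ 4.
  x = 1: f_y(1, y) = -3*y**2 + 30*y - 32; no integer root y with |y| ≤ 4.
  x = 2: f_y(2, y) = -3*y**2 + 34*y - 31; vanishes at y ∈ {1}. (2, 1): f_x = 67 ≠ 0.
  x = 3: f_y(3, y) = -3*y**2 + 38*y - 28; no integer root y with |y| ≤ 4.
  x = 4: f_y(4, y) = -3*y**2 + 42*y - 23; no integer root y with |y| ≤ 4.
Only singular point on the grid: (-3, 2).
Classify: substitute x = -3 + u, y = 2 + v and expand: f = u**3 + u**2*v + 2*u*v**2 - v**3 + v**2.
No constant or linear terms (consistent with a singular point). Quadratic part: v**2. Cubic part: u**3 + u**2*v + 2*u*v**2 - v**3.
The quadratic part v**2 is a perfect square, so there is a single (double) tangent line v = 0, i.e. y = 2. Restricting the cubic part to that line (v = 0) leaves u**3 ≠ 0, so f is not divisible by v and the branch is v² ≈ -u**3 to lowest order — this is a cusp.
Classification: cusp.


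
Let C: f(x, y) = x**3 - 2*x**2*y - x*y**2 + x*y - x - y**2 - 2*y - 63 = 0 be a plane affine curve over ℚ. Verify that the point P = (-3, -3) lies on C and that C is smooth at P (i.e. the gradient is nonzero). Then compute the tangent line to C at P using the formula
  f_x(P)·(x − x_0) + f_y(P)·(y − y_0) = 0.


Tangent line at P: -22*x - 35*y - 171 = 0.

Step 1: f(-3, -3) = 0, so P lies on C.
Step 2: partial derivatives
  f_x(x, y) = 3*x**2 - 4*x*y - y**2 + y - 1, f_y(x, y) = -2*x**2 - 2*x*y + x - 2*y - 2.
  f_x(P) = -22, f_y(P) = -35 (gradient nonzero, so P is smooth).
Step 3: tangent line at P: -22·(x − -3) + -35·(y − -3) = 0.
Expanding: -22*x - 35*y - 171 = 0.


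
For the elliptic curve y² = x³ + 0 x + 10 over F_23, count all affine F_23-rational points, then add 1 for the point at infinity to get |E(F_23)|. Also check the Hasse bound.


Affine points = {(2, 8), (2, 15), (7, 10), (7, 13), (8, 4), (8, 19), (9, 7), (9, 16), (12, 6), (12, 17), (15, 2), (15, 21), (16, 9), (16, 14), (17, 1), (17, 22), (18, 0), (20, 11), (20, 12), (21, 5), (21, 18), (22, 3), (22, 20)}; affine count = 23; |E(F_23)| = 24.

Discriminant check: Δ ∝ 4a³ + 27b² = 4·0³ + 27·10² = 4·0 + 27·100 ≡ 9 (mod 23). Nonzero ⇒ E is nonsingular.
For each x ∈ F_23, compute rhs = x³ + 0·x + 10 mod 23, then count y ∈ F_23 with y² ≡ rhs.
  x = 0: rhs = 10, matching y values: none (0 points).
  x = 1: rhs = 11, matching y values: none (0 points).
  x = 2: rhs = 18, matching y values: 8, 15 (2 points).
  x = 3: rhs = 14, matching y values: none (0 points).
  x = 4: rhs = 5, matching y values: none (0 points).
  x = 5: rhs = 20, matching y values: none (0 points).
  x = 6: rhs = 19, matching y values: none (0 points).
  x = 7: rhs = 8, matching y values: 10, 13 (2 points).
  x = 8: rhs = 16, matching y values: 4, 19 (2 points).
  x = 9: rhs = 3, matching y values: 7, 16 (2 points).
  x = 10: rhs = 21, matching y values: none (0 points).
  x = 11: rhs = 7, matching y values: none (0 points).
  x = 12: rhs = 13, matching y values: 6, 17 (2 points).
  x = 13: rhs = 22, matching y values: none (0 points).
  x = 14: rhs = 17, matching y values: none (0 points).
  x = 15: rhs = 4, matching y values: 2, 21 (2 points).
  x = 16: rhs = 12, matching y values: 9, 14 (2 points).
  x = 17: rhs = 1, matching y values: 1, 22 (2 points).
  x = 18: rhs = 0, matching y values: 0 (1 points).
  x = 19: rhs = 15, matching y values: none (0 points).
  x = 20: rhs = 6, matching y values: 11, 12 (2 points).
  x = 21: rhs = 2, matching y values: 5, 18 (2 points).
  x = 22: rhs = 9, matching y values: 3, 20 (2 points).
Total affine count: 23.
Full point count |E(F_23)| = 23 + 1 = 24.
Hasse bound: |24 − (23+1)| = |0| = 0 ≤ 2√23 ≈ 9.5917 ✓.


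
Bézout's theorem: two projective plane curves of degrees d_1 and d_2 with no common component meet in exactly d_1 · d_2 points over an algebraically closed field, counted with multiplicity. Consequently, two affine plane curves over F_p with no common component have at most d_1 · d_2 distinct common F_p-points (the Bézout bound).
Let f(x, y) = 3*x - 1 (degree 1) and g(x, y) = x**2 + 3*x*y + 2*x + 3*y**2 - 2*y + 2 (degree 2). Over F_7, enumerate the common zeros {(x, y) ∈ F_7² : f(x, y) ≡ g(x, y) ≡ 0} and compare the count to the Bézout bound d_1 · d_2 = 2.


Common zeros: ∅; count = 0; Bézout bound = 2.

deg(f) = 1, deg(g) = 2, so Bézout bound = 2.
Scan x ∈ F_7. For each x, list the y ∈ F_7 with f(x, y) ≡ 0 and those with g(x, y) ≡ 0 (mod 7); the common zeros in that column are the intersection.
  x = 0: f ≡ 0 at y ∈ ∅; g ≡ 0 at y ∈ {4, 6}; common: ∅.
  x = 1: f ≡ 0 at y ∈ ∅; g ≡ 0 at y ∈ {3, 6}; common: ∅.
  x = 2: f ≡ 0 at y ∈ ∅; g ≡ 0 at y ∈ {3, 5}; common: ∅.
  x = 3: f ≡ 0 at y ∈ ∅; g ≡ 0 at y ∈ ∅; common: ∅.
  x = 4: f ≡ 0 at y ∈ ∅; g ≡ 0 at y ∈ ∅; common: ∅.
  x = 5: f ≡ 0 at y ∈ {0, 1, 2, 3, 4, 5, 6}; g ≡ 0 at y ∈ ∅; common: ∅.
  x = 6: f ≡ 0 at y ∈ ∅; g ≡ 0 at y ∈ ∅; common: ∅.
Collecting: common zeros = ∅, so the count is 0.
Comparison with the Bézout bound: 0 ≤ 2 = deg(f)·deg(g), as expected for curves with no common component (the affine F_7-count falls short of the bound because intersections may lie at infinity, over extension fields, or carry multiplicity).


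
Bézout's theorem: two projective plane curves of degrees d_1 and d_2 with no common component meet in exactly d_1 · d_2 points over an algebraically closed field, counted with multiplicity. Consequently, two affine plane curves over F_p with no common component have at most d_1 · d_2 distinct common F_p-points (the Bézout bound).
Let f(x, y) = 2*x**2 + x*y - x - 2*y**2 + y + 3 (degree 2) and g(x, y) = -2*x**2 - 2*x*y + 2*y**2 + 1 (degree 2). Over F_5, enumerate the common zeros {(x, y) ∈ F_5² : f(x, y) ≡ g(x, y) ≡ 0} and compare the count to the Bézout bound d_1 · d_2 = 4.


Common zeros: ∅; count = 0; Bézout bound = 4.

deg(f) = 2, deg(g) = 2, so Bézout bound = 4.
Scan x ∈ F_5. For each x, list the y ∈ F_5 with f(x, y) ≡ 0 and those with g(x, y) ≡ 0 (mod 5); the common zeros in that column are the intersection.
  x = 0: f ≡ 0 at y ∈ {4}; g ≡ 0 at y ∈ ∅; common: ∅.
  x = 1: f ≡ 0 at y ∈ {2, 4}; g ≡ 0 at y ∈ ∅; common: ∅.
  x = 2: f ≡ 0 at y ∈ {1, 3}; g ≡ 0 at y ∈ ∅; common: ∅.
  x = 3: f ≡ 0 at y ∈ {1}; g ≡ 0 at y ∈ ∅; common: ∅.
  x = 4: f ≡ 0 at y ∈ ∅; g ≡ 0 at y ∈ ∅; common: ∅.
Collecting: common zeros = ∅, so the count is 0.
Comparison with the Bézout bound: 0 ≤ 4 = deg(f)·deg(g), as expected for curves with no common component (the affine F_5-count falls short of the bound because intersections may lie at infinity, over extension fields, or carry multiplicity).


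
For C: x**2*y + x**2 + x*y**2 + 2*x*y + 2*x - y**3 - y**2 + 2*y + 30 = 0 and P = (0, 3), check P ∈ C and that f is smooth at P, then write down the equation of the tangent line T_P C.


Tangent line at P: 17*x - 31*y + 93 = 0.

Step 1: f(0, 3) = 0, so P lies on C.
Step 2: partial derivatives
  f_x(x, y) = 2*x*y + 2*x + y**2 + 2*y + 2, f_y(x, y) = x**2 + 2*x*y + 2*x - 3*y**2 - 2*y + 2.
  f_x(P) = 17, f_y(P) = -31 (gradient nonzero, so P is smooth).
Step 3: tangent line at P: 17·(x − 0) + -31·(y − 3) = 0.
Expanding: 17*x - 31*y + 93 = 0.


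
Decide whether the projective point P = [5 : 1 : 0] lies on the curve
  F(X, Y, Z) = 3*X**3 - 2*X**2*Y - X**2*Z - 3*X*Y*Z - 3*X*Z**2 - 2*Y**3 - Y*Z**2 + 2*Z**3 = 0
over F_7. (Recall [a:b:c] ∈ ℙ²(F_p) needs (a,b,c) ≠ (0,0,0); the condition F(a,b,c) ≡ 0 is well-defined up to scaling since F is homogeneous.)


F(5,1,0) ≡ 1 (mod 7); P is NOT on the curve.

Evaluate F(5, 1, 0) term-by-term (mod 7).
  3*X**3 ↦ 3·125·1·1 = 375
  -2*X**2*Y ↦ -2·25·1·1 = -50
  -X**2*Z ↦ -1·25·1·0 = 0
  -3*X*Y*Z ↦ -3·5·1·0 = 0
  -3*X*Z**2 ↦ -3·5·1·0 = 0
  -2*Y**3 ↦ -2·1·1·1 = -2
  -Y*Z**2 ↦ -1·1·1·0 = 0
  2*Z**3 ↦ 2·1·1·0 = 0
Sum: F(5, 1, 0) = (375) + (-50) + (0) + (0) + (0) + (-2) + (0) + (0) = 323.
Reducing mod 7: 323 ≡ 1 (mod 7).
Since F(a, b, c) ≡ 1 ≠ 0 (mod 7), P does NOT lie on the curve.


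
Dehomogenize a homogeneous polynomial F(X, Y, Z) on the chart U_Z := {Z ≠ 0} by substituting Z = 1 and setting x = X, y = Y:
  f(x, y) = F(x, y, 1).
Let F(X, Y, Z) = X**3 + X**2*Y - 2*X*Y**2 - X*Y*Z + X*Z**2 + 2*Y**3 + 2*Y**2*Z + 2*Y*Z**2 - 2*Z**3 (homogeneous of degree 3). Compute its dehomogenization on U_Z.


f(x, y) = x**3 + x**2*y - 2*x*y**2 - x*y + x + 2*y**3 + 2*y**2 + 2*y - 2

On U_Z we set Z = 1. Each monomial c·X^i·Y^j·Z^k in F becomes c·x^i·y^j·1^k = c·x^i·y^j.
Substituting Z = 1: F(X, Y, 1) = x**3 + x**2*y - 2*x*y**2 - x*y + x + 2*y**3 + 2*y**2 + 2*y - 2.
Note: deg(f) ≤ deg(F) = 3; strict inequality happens when F is divisible by Z (lost terms).


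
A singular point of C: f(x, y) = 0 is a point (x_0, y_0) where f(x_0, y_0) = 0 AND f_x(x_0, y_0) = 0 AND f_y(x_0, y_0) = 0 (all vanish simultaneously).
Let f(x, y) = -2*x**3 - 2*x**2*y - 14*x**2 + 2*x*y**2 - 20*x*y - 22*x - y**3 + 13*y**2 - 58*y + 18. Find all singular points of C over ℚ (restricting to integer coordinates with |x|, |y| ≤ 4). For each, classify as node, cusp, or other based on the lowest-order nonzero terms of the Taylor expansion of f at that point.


Singular points: {(-3, 2)}; classification: cusp.

Compute partial derivatives:
  f_x = -6*x**2 - 4*x*y - 28*x + 2*y**2 - 20*y - 22.
  f_y = -2*x**2 + 4*x*y - 20*x - 3*y**2 + 26*y - 58.
Scan x_0 ∈ {−4, ..., 4}. For each x_0, f_y(x_0, y) is a polynomial in y; find its integer roots y ∈ {−4, ..., 4}, then test f_x and f at those candidates.
  x = -4: f_y(-4, y) = -3*y**2 + 10*y - 10; no integer root y with |y| ≤ 4.
  x = -3: f_y(-3, y) = -3*y**2 + 14*y - 16; vanishes at y ∈ {2}. (-3, 2): f_x = 0, f = 0 — SINGULAR.
  x = -2: f_y(-2, y) = -3*y**2 + 18*y - 26; no integer root y with |y| ≤ 4.
  x = -1: f_y(-1, y) = -3*y**2 + 22*y - 40; vanishes at y ∈ {4}. (-1, 4): f_x = -32 ≠ 0.
  x = 0: f_y(0, y) = -3*y**2 + 26*y - 58; no integer root y with |y| ≤ 4.
  x = 1: f_y(1, y) = -3*y**2 + 30*y - 80; no integer root y with |y| ≤ 4.
  x = 2: f_y(2, y) = -3*y**2 + 34*y - 106; no integer root y with |y| ≤ 4.
  x = 3: f_y(3, y) = -3*y**2 + 38*y - 136; no integer root y with |y| ≤ 4.
  x = 4: f_y(4, y) = -3*y**2 + 42*y - 170; no integer root y with |y| ≤ 4.
Only singular point on the grid: (-3, 2).
Classify: substitute x = -3 + u, y = 2 + v and expand: f = -2*u**3 - 2*u**2*v + 2*u*v**2 - v**3 + v**2.
No constant or linear terms (consistent with a singular point). Quadratic part: v**2. Cubic part: -2*u**3 - 2*u**2*v + 2*u*v**2 - v**3.
The quadratic part v**2 is a perfect square, so there is a single (double) tangent line v = 0, i.e. y = 2. Restricting the cubic part to that line (v = 0) leaves -2*u**3 ≠ 0, so f is not divisible by v and the branch is v² ≈ 2*u**3 to lowest order — this is a cusp.
Classification: cusp.


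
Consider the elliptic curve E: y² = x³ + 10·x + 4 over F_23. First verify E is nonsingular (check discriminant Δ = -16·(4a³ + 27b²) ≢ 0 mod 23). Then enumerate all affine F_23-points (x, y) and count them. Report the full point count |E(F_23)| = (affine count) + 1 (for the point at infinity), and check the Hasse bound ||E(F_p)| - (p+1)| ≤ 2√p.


Affine points = {(0, 2), (0, 21), (2, 3), (2, 20), (4, 4), (4, 19), (5, 8), (5, 15), (6, 2), (6, 21), (7, 7), (7, 16), (9, 8), (9, 15), (10, 0), (12, 9), (12, 14), (13, 10), (13, 13), (14, 6), (14, 17), (17, 2), (17, 21), (18, 6), (18, 17), (20, 4), (20, 19), (22, 4), (22, 19)}; affine count = 29; |E(F_23)| = 30.

Discriminant check: Δ ∝ 4a³ + 27b² = 4·10³ + 27·4² = 4·1000 + 27·16 ≡ 16 (mod 23). Nonzero ⇒ E is nonsingular.
For each x ∈ F_23, compute rhs = x³ + 10·x + 4 mod 23, then count y ∈ F_23 with y² ≡ rhs.
  x = 0: rhs = 4, matching y values: 2, 21 (2 points).
  x = 1: rhs = 15, matching y values: none (0 points).
  x = 2: rhs = 9, matching y values: 3, 20 (2 points).
  x = 3: rhs = 15, matching y values: none (0 points).
  x = 4: rhs = 16, matching y values: 4, 19 (2 points).
  x = 5: rhs = 18, matching y values: 8, 15 (2 points).
  x = 6: rhs = 4, matching y values: 2, 21 (2 points).
  x = 7: rhs = 3, matching y values: 7, 16 (2 points).
  x = 8: rhs = 21, matching y values: none (0 points).
  x = 9: rhs = 18, matching y values: 8, 15 (2 points).
  x = 10: rhs = 0, matching y values: 0 (1 points).
  x = 11: rhs = 19, matching y values: none (0 points).
  x = 12: rhs = 12, matching y values: 9, 14 (2 points).
  x = 13: rhs = 8, matching y values: 10, 13 (2 points).
  x = 14: rhs = 13, matching y values: 6, 17 (2 points).
  x = 15: rhs = 10, matching y values: none (0 points).
  x = 16: rhs = 5, matching y values: none (0 points).
  x = 17: rhs = 4, matching y values: 2, 21 (2 points).
  x = 18: rhs = 13, matching y values: 6, 17 (2 points).
  x = 19: rhs = 15, matching y values: none (0 points).
  x = 20: rhs = 16, matching y values: 4, 19 (2 points).
  x = 21: rhs = 22, matching y values: none (0 points).
  x = 22: rhs = 16, matching y values: 4, 19 (2 points).
Total affine count: 29.
Full point count |E(F_23)| = 29 + 1 = 30.
Hasse bound: |30 − (23+1)| = |6| = 6 ≤ 2√23 ≈ 9.5917 ✓.


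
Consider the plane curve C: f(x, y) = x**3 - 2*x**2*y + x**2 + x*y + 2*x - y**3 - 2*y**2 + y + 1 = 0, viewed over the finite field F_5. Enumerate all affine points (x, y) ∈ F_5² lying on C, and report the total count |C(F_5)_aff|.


Affine F_5-points: {(1, 0), (1, 3), (4, 4)}; count = 3.

For each of the 25 pairs (x, y) ∈ F_5², evaluate f(x, y) mod 5. Record the zeros.
  x = 0: [0↦1, 1↦4, 2↦2, 3↦4, 4↦4]  zeros at y ∈ ∅
  x = 1: [0↦0, 1↦2, 2↦4, 3↦0, 4↦4]  zeros at y ∈ {0, 3}
  x = 2: [0↦2, 1↦4, 2↦1, 3↦2, 4↦1]  zeros at y ∈ ∅
  x = 3: [0↦3, 1↦1, 2↦4, 3↦1, 4↦1]  zeros at y ∈ ∅
  x = 4: [0↦4, 1↦4, 2↦4, 3↦3, 4↦0]  zeros at y ∈ {4}
Collecting zeros: affine points = {(1, 0), (1, 3), (4, 4)}.
Total count |C(F_5)_aff| = 3.


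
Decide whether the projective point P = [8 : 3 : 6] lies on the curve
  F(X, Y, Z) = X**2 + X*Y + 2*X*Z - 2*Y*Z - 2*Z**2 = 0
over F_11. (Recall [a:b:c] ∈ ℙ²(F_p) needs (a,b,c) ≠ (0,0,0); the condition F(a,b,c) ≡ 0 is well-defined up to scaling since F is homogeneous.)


F(8,3,6) ≡ 10 (mod 11); P is NOT on the curve.

Evaluate F(8, 3, 6) term-by-term (mod 11).
  X**2 ↦ 1·64·1·1 = 64
  X*Y ↦ 1·8·3·1 = 24
  2*X*Z ↦ 2·8·1·6 = 96
  -2*Y*Z ↦ -2·1·3·6 = -36
  -2*Z**2 ↦ -2·1·1·36 = -72
Sum: F(8, 3, 6) = (64) + (24) + (96) + (-36) + (-72) = 76.
Reducing mod 11: 76 ≡ 10 (mod 11).
Since F(a, b, c) ≡ 10 ≠ 0 (mod 11), P does NOT lie on the curve.


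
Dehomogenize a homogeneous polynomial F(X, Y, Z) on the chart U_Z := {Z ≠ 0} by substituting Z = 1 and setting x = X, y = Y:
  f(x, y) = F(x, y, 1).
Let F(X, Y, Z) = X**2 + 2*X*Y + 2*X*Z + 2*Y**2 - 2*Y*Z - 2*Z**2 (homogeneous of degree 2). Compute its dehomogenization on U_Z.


f(x, y) = x**2 + 2*x*y + 2*x + 2*y**2 - 2*y - 2

On U_Z we set Z = 1. Each monomial c·X^i·Y^j·Z^k in F becomes c·x^i·y^j·1^k = c·x^i·y^j.
Substituting Z = 1: F(X, Y, 1) = x**2 + 2*x*y + 2*x + 2*y**2 - 2*y - 2.
Note: deg(f) ≤ deg(F) = 2; strict inequality happens when F is divisible by Z (lost terms).


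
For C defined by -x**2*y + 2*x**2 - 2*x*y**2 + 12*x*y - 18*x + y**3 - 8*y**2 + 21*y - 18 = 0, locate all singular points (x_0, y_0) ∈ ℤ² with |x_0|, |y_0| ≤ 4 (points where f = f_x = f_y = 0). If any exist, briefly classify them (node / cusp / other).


Singular points: {(0, 3)}; classification: node.

Compute partial derivatives:
  f_x = -2*x*y + 4*x - 2*y**2 + 12*y - 18.
  f_y = -x**2 - 4*x*y + 12*x + 3*y**2 - 16*y + 21.
Scan x_0 ∈ {−4, ..., 4}. For each x_0, f_y(x_0, y) is a polynomial in y; find its integer roots y ∈ {−4, ..., 4}, then test f_x and f at those candidates.
  x = -4: f_y(-4, y) = 3*y**2 - 43; no integer root y with |y| ≤ 4.
  x = -3: f_y(-3, y) = 3*y**2 - 4*y - 24; no integer root y with |y| ≤ 4.
  x = -2: f_y(-2, y) = 3*y**2 - 8*y - 7; no integer root y with |y| ≤ 4.
  x = -1: f_y(-1, y) = 3*y**2 - 12*y + 8; no integer root y with |y| ≤ 4.
  x = 0: f_y(0, y) = 3*y**2 - 16*y + 21; vanishes at y ∈ {3}. (0, 3): f_x = 0, f = 0 — SINGULAR.
  x = 1: f_y(1, y) = 3*y**2 - 20*y + 32; vanishes at y ∈ {4}. (1, 4): f_x = -6 ≠ 0.
  x = 2: f_y(2, y) = 3*y**2 - 24*y + 41; no integer root y with |y| ≤ 4.
  x = 3: f_y(3, y) = 3*y**2 - 28*y + 48; no integer root y with |y| ≤ 4.
  x = 4: f_y(4, y) = 3*y**2 - 32*y + 53; no integer root y with |y| ≤ 4.
Only singular point on the grid: (0, 3).
Classify: substitute x = 0 + u, y = 3 + v and expand: f = -u**2*v - u**2 - 2*u*v**2 + v**3 + v**2.
No constant or linear terms (consistent with a singular point). Quadratic part: -u**2 + v**2. Cubic part: -u**2*v - 2*u*v**2 + v**3.
The quadratic part v**2 - u**2 = (v − u)(v + u) splits into two distinct linear factors, so there are two distinct tangent lines y − 3 = ±(x − 0) — this is a node (ordinary double point).
Classification: node.
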